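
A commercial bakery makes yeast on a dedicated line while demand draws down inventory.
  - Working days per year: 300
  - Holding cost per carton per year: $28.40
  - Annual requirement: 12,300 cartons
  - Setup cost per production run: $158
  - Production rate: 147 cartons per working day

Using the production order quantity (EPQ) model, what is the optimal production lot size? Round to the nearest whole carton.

436 cartons

d = 12,300/300 = 41.0000 cartons/day;  effective holding cost H(1 − d/p) = 28.4·(1 − 41.0000/147) = 20.47891
Q* = √(2DS / H_eff) = √(2·12,300·158 / 20.47891) ≈ 435.65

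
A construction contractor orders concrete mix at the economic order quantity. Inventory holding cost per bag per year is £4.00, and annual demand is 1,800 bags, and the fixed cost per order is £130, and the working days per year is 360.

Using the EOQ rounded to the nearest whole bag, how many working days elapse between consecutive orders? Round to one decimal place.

68.4 days

2DS/H = 2·1,800·130/4 = 117,000.00
EOQ = √117,000.00 ≈ 342.05 → Q = 342 bags
Days between orders = 360 / (D/Q) = 360 / 5.263 ≈ 68.400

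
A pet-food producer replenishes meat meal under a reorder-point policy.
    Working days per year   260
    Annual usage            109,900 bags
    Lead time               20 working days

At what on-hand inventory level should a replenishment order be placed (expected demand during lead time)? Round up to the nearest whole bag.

8,454 bags

Daily demand d = 109,900 / 260 = 422.692 bags/day
Demand during lead time = 422.692 × 20 = 8,453.85
Reorder point = 8,453.85 → round up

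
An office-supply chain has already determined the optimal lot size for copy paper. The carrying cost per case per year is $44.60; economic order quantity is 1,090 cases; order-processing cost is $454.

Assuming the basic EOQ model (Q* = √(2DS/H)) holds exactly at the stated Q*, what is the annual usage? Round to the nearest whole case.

58,358 cases per year

EOQ relation: Q² = 2DS/H, so rearrange for the unknown.
D = Q²H / (2S) = 1,090² × 44.6 / (2 × 454) = 58,358.22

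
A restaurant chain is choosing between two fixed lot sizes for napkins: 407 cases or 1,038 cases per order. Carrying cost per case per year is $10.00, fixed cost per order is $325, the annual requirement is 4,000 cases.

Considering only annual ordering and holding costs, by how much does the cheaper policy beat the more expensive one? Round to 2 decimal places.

Annual cost at Q: ordering D·S/Q plus holding Q·H/2.
TC(407) = (4,000/407)×325 + (407/2)×10 = $5,229.10
TC(1,038) = (4,000/1,038)×325 + (1,038/2)×10 = $6,442.41
Cheaper: Q = 407.  Difference = $1,213.31

$1,213.31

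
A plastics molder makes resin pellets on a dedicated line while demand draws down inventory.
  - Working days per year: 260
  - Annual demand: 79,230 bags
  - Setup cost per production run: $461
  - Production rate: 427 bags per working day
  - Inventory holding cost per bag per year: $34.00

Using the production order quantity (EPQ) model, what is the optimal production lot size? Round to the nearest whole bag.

2,739 bags

Daily demand d = 79,230/260 = 304.731; p = 427; 1 − d/p = 0.28634
EPQ = √(2DS / (H(1 − d/p)))
    = √(2 × 79,230 × 461 / (34 × 0.28634)) ≈ 2,739.22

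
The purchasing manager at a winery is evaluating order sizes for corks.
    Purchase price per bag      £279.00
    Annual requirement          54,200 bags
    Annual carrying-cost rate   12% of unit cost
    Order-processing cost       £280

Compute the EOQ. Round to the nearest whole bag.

Holding cost per bag per year: H = 12% × £279 = £33.4800
EOQ = √(2DS/H) = √(2 × 54,200 × 280 / 33.48)
    = √(906,571.09) ≈ 952.14

952 bags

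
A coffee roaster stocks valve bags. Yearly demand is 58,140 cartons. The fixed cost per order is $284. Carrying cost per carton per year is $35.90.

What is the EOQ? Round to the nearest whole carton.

959 cartons

Optimal lot size Q* = (2 × 58,140 × $284 / $35.9)^½ ≈ 959.10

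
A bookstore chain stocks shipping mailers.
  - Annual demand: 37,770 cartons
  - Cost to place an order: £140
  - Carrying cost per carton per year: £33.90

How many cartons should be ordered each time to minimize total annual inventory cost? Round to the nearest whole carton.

Optimal lot size Q* = (2 × 37,770 × £140 / £33.9)^½ ≈ 558.54

559 cartons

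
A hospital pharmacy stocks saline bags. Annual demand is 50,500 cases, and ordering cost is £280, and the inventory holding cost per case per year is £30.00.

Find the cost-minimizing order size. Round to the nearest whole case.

Q* = √(2·D·S / H) = √(2·50,500·280 / 30) = √942,666.7 ≈ 970.91

971 cases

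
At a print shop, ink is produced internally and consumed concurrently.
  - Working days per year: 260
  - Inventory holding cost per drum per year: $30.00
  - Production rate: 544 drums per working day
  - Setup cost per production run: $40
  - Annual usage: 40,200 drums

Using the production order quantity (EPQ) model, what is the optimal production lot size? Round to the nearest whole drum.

Daily demand d = 40,200/260 = 154.615; p = 544; 1 − d/p = 0.71578
EPQ = √(2DS / (H(1 − d/p)))
    = √(2 × 40,200 × 40 / (30 × 0.71578)) ≈ 387.00

387 drums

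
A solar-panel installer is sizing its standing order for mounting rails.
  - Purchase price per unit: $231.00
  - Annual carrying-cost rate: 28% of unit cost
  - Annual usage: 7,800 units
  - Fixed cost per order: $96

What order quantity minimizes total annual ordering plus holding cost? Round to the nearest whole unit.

152 units

H = i·C = 0.28 × $231 = $64.6800 per unit-year
Q* = √(2·D·S / H) = √(2·7,800·96 / 64.68) = √23,154.0 ≈ 152.16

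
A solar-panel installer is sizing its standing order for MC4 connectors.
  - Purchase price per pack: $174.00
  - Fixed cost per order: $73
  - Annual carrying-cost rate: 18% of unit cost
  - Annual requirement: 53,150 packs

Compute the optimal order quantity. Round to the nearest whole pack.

498 packs

Holding cost per pack per year: H = 18% × $174 = $31.3200
2DS/H = 2·53,150·73/31.32 = 247,761.81
EOQ = √247,761.81 ≈ 497.76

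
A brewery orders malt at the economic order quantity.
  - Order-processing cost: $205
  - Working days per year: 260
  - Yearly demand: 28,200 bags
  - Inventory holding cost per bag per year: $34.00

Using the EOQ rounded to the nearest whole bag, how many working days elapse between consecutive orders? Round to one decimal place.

5.4 days

2DS/H = 2·28,200·205/34 = 340,058.82
EOQ = √340,058.82 ≈ 583.15 → Q = 583 bags
T = Q/D × 260 days = 583/28,200 × 260 = 5.375 days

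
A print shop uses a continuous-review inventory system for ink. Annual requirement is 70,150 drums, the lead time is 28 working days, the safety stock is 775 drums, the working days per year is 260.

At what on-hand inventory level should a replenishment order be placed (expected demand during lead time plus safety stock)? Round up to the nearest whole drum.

Daily demand d = 70,150 / 260 = 269.808 drums/day
Demand during lead time = 269.808 × 28 = 7,554.62
Reorder point = 7,554.62 + 775 = 8,329.62 → round up

8,330 drums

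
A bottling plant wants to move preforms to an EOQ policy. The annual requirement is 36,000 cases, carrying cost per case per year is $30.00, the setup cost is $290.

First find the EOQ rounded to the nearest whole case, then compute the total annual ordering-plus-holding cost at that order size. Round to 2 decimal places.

Q* = √(2·D·S / H) = √(2·36,000·290 / 30) = √696,000.0 ≈ 834.27 → Q = 834 cases
Annual ordering cost = (D/Q)·S = (36,000/834) × 290 = $12,517.99
Annual holding cost  = (Q/2)·H = (834/2) × 30 = $12,510.00
Total = $12,517.99 + $12,510.00 = $25,027.99

$25,027.99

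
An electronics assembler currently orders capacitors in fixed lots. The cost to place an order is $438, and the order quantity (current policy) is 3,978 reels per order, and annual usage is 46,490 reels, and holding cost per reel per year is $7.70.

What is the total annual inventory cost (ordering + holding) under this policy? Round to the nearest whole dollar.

$20,434

Annual ordering cost = (D/Q)·S = (46,490/3,978) × 438 = $5,118.81
Annual holding cost  = (Q/2)·H = (3,978/2) × 7.7 = $15,315.30
Total = $5,118.81 + $15,315.30 = $20,434.11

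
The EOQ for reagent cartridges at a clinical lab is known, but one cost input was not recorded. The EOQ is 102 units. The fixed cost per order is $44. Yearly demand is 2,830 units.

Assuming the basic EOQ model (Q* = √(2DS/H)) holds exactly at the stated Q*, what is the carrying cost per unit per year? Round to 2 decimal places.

EOQ relation: Q² = 2DS/H, so rearrange for the unknown.
H = 2DS / Q² = 2 × 2,830 × 44 / 102² = 23.9369

$23.94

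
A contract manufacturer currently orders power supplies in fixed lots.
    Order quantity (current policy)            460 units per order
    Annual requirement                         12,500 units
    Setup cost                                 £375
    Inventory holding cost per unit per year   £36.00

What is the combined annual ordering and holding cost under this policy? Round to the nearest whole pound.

Annual ordering cost = (D/Q)·S = (12,500/460) × 375 = £10,190.22
Annual holding cost  = (Q/2)·H = (460/2) × 36 = £8,280.00
Total = £10,190.22 + £8,280.00 = £18,470.22

£18,470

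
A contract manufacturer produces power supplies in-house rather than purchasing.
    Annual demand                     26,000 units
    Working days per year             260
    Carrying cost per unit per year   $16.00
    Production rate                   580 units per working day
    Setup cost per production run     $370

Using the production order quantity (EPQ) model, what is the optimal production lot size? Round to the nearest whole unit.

1,205 units

d = 26,000/260 = 100.0000 units/day;  effective holding cost H(1 − d/p) = 16·(1 − 100.0000/580) = 13.24138
Q* = √(2DS / H_eff) = √(2·26,000·370 / 13.24138) ≈ 1,205.41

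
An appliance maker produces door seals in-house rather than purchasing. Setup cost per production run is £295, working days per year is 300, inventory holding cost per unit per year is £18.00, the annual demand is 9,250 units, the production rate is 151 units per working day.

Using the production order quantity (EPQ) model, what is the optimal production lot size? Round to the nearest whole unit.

617 units

Daily demand d = 9,250/300 = 30.833; p = 151; 1 − d/p = 0.79581
EPQ = √(2DS / (H(1 − d/p)))
    = √(2 × 9,250 × 295 / (18 × 0.79581)) ≈ 617.24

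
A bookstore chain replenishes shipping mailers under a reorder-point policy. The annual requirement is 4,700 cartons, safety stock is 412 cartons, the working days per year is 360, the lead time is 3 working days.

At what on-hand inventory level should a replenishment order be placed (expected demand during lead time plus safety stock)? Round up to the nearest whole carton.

Daily demand d = 4,700 / 360 = 13.056 cartons/day
Demand during lead time = 13.056 × 3 = 39.17
Reorder point = 39.17 + 412 = 451.17 → round up

452 cartons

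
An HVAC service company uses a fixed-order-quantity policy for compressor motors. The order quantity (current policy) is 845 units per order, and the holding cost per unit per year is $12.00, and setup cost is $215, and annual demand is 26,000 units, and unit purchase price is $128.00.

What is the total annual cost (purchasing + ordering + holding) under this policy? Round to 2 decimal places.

Annual ordering cost = (D/Q)·S = (26,000/845) × 215 = $6,615.38
Annual holding cost  = (Q/2)·H = (845/2) × 12 = $5,070.00
Purchase cost = D·C = 26,000 × 128 = $3,328,000.00
Total = $6,615.38 + $5,070.00 + $3,328,000.00 = $3,339,685.38

$3,339,685.38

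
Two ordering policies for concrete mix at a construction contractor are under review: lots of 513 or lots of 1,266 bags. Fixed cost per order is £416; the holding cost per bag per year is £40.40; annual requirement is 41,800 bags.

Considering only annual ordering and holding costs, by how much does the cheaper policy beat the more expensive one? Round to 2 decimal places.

TC(Q) = (D/Q)S + (Q/2)H
TC(513) = (41,800/513)×416 + (513/2)×40.4 = £44,258.90
TC(1,266) = (41,800/1,266)×416 + (1,266/2)×40.4 = £39,308.43
|ΔTC| = |£44,258.90 − £39,308.43| = £4,950.47

£4,950.47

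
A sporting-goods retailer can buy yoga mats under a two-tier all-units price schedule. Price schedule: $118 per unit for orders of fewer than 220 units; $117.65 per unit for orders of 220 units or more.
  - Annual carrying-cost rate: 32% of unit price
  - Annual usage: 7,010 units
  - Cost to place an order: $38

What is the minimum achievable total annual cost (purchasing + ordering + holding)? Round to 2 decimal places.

H₁ = 32%×$118 = $37.7600;  H₂ = 32%×$117.65 = $37.6480
EOQ₁ = √(2×7,010×38/37.7600) = 118.78  (< 220, feasible at tier 1)
EOQ₂ = √(2×7,010×38/37.6480) = 118.96  (< 220 → use Q = 220 at tier-2 price)
TC(tier 1 (EOQ₁), Q≈118.8) = $831,665.20
TC(tier 2, Q≈220.0) = $830,078.60
Minimum at tier 2: $830,078.60

$830,078.60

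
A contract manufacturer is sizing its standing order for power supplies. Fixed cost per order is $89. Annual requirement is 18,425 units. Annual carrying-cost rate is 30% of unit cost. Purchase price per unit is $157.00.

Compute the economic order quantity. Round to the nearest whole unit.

264 units

Carrying cost H = $157 × 30% = $47.1000/unit/yr
Q* = √(2·D·S / H) = √(2·18,425·89 / 47.1) = √69,631.6 ≈ 263.88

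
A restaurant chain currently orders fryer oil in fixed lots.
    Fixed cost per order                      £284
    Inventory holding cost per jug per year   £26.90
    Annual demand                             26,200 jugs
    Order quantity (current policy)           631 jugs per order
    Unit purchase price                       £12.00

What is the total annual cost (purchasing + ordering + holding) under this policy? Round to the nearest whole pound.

£334,679

Annual ordering cost = (D/Q)·S = (26,200/631) × 284 = £11,792.08
Annual holding cost  = (Q/2)·H = (631/2) × 26.9 = £8,486.95
Purchase cost = D·C = 26,200 × 12 = £314,400.00
Total = £11,792.08 + £8,486.95 + £314,400.00 = £334,679.03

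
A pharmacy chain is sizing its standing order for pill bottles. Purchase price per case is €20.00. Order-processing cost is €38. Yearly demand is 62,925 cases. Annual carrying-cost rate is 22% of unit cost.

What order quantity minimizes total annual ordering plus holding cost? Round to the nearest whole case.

Holding cost per case per year: H = 22% × €20 = €4.4000
Q* = √(2·D·S / H) = √(2·62,925·38 / 4.4) = √1,086,886.4 ≈ 1,042.54

1,043 cases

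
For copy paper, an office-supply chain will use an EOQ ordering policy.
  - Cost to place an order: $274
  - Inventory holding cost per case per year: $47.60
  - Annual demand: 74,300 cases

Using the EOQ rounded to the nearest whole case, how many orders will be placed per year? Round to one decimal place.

Optimal lot size Q* = (2 × 74,300 × $274 / $47.6)^½ ≈ 924.87 → Q = 925
Orders per year = D/Q = 74,300 / 925 = 80.324

80.3 orders per year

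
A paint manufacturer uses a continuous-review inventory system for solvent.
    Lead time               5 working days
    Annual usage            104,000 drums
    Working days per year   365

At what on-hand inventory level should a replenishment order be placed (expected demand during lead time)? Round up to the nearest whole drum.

Daily demand d = 104,000 / 365 = 284.932 drums/day
Demand during lead time = 284.932 × 5 = 1,424.66
Reorder point = 1,424.66 → round up

1,425 drums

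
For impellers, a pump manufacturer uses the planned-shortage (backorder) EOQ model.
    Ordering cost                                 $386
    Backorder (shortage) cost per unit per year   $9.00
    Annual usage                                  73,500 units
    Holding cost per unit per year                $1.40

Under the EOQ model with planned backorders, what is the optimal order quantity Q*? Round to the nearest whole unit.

Q* = √(2DS/H) · √((H + b)/b)
   = √(2 × 73,500 × 386 / 1.4) · √((1.4 + 9) / 9)
   = 6,366.318 × 1.0750 ≈ 6,843.59

6,844 units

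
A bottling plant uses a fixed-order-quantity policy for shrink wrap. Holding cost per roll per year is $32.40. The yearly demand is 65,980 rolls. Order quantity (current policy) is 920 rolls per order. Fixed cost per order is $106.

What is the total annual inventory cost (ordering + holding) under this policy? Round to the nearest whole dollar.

$22,506

Annual ordering cost = (D/Q)·S = (65,980/920) × 106 = $7,602.04
Annual holding cost  = (Q/2)·H = (920/2) × 32.4 = $14,904.00
Total = $7,602.04 + $14,904.00 = $22,506.04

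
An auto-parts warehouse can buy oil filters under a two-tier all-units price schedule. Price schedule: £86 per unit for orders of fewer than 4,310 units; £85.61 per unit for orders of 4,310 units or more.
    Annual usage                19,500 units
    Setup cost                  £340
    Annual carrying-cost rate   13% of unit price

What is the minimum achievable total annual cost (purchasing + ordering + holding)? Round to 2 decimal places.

H₁ = 13%×£86 = £11.1800;  H₂ = 13%×£85.61 = £11.1293
EOQ₁ = √(2×19,500×340/11.1800) = 1,089.06  (< 4,310, feasible at tier 1)
EOQ₂ = √(2×19,500×340/11.1293) = 1,091.54  (< 4,310 → use Q = 4,310 at tier-2 price)
TC(tier 1 (EOQ₁), Q≈1,089.1) = £1,689,175.66
TC(tier 2, Q≈4,310.0) = £1,694,916.92
Minimum at tier 1 (EOQ₁): £1,689,175.66

£1,689,175.66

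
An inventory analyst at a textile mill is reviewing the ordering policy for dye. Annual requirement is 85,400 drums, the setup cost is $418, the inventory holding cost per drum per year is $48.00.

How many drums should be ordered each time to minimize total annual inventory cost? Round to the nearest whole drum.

1,220 drums

2DS/H = 2·85,400·418/48 = 1,487,383.33
EOQ = √1,487,383.33 ≈ 1,219.58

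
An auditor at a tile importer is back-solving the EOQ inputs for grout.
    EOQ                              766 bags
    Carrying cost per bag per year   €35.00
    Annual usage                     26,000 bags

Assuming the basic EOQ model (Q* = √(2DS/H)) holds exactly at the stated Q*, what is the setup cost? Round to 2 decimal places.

Since Q* = (2DS/H)^½, squaring gives Q*²·H = 2DS.
S = Q²H / (2D) = 766² × 35 / (2 × 26,000) = 394.9319

€394.93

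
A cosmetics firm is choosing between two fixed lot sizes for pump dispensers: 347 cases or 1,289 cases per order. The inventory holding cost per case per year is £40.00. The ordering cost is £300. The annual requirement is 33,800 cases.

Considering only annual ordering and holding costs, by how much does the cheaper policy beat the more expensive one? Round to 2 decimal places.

£2,515.34

For each Q, cost = (D/Q)·S + (Q/2)·H.
TC(347) = (33,800/347)×300 + (347/2)×40 = £36,161.90
TC(1,289) = (33,800/1,289)×300 + (1,289/2)×40 = £33,646.56
Lots of 1,289 are cheaper by £2,515.34.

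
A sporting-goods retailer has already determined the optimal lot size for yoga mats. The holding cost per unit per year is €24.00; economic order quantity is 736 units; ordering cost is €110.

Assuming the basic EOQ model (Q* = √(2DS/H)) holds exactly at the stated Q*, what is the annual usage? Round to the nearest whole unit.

Since Q* = (2DS/H)^½, squaring gives Q*²·H = 2DS.
D = Q²H / (2S) = 736² × 24 / (2 × 110) = 59,094.11

59,094 units per year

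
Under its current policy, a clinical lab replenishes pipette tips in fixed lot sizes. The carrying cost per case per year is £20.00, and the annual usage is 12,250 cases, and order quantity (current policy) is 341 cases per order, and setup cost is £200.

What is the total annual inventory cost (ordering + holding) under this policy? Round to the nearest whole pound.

£10,595

Ordering: D/Q × S = 12,250/341 × £200 = £7,184.75
Holding:  Q/2 × H = 341/2 × £20 = £3,410.00
Total = £7,184.75 + £3,410.00 = £10,594.75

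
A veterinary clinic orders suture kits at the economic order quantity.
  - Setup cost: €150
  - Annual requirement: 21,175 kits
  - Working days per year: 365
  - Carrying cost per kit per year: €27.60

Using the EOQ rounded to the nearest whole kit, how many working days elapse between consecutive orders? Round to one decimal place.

Optimal lot size Q* = (2 × 21,175 × €150 / €27.6)^½ ≈ 479.75 → Q = 480 kits
Days between orders = 365 / (D/Q) = 365 / 44.115 ≈ 8.274

8.3 days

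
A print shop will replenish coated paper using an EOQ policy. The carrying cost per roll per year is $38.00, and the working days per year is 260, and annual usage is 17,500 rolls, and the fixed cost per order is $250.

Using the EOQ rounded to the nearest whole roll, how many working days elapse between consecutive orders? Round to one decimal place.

7.1 days

Optimal lot size Q* = (2 × 17,500 × $250 / $38)^½ ≈ 479.86 → Q = 480 rolls
T = Q/D × 260 days = 480/17,500 × 260 = 7.131 days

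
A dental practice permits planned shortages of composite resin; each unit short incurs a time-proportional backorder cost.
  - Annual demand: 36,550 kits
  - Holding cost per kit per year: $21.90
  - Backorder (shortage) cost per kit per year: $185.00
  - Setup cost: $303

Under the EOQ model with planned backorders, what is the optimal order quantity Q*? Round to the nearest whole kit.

1,064 kits

Basic EOQ = √(2·36,550·303/21.9) = 1,005.676
Backorder adjustment √((H+b)/b) = √((21.9+185)/185) = 1.0575
Q* = 1,005.676 × 1.0575 ≈ 1,063.54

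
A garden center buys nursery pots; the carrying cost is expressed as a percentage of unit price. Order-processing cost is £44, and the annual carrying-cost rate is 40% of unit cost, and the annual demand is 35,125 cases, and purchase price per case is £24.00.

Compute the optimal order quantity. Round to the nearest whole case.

567 cases

Holding cost per case per year: H = 40% × £24 = £9.6000
Q* = √(2·D·S / H) = √(2·35,125·44 / 9.6) = √321,979.2 ≈ 567.43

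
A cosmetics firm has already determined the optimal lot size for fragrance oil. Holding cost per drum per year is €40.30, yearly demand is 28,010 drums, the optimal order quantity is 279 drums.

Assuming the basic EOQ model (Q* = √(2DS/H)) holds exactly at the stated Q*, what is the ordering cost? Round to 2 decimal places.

€56.00

Since Q* = (2DS/H)^½, squaring gives Q*²·H = 2DS.
S = Q²H / (2D) = 279² × 40.3 / (2 × 28,010) = 55.9977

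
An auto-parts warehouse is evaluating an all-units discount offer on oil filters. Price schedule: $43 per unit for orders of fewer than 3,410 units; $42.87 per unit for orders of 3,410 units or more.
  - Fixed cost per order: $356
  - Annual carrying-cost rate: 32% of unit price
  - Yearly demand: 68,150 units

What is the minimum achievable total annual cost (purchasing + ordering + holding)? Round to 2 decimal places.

$2,952,095.15

H₁ = 32%×$43 = $13.7600;  H₂ = 32%×$42.87 = $13.7184
EOQ₁ = √(2×68,150×356/13.7600) = 1,877.86  (< 3,410, feasible at tier 1)
EOQ₂ = √(2×68,150×356/13.7184) = 1,880.71  (< 3,410 → use Q = 3,410 at tier-2 price)
TC(tier 1 (EOQ₁), Q≈1,877.9) = $2,956,289.38
TC(tier 2, Q≈3,410.0) = $2,952,095.15
Minimum at tier 2: $2,952,095.15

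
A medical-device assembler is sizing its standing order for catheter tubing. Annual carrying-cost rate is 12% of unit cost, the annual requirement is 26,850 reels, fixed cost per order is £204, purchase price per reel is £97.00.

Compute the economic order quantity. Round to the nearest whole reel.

970 reels

Carrying cost H = £97 × 12% = £11.6400/reel/yr
2DS/H = 2·26,850·204/11.64 = 941,134.02
EOQ = √941,134.02 ≈ 970.12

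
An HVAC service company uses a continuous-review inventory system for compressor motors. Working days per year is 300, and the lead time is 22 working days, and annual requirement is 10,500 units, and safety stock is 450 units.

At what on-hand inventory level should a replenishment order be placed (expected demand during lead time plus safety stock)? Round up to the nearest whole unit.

1,220 units

Daily demand d = 10,500 / 300 = 35.000 units/day
Demand during lead time = 35.000 × 22 = 770.00
Reorder point = 770.00 + 450 = 1,220.00 → round up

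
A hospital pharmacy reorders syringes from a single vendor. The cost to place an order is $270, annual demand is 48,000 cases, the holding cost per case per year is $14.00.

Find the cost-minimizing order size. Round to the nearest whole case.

EOQ = √(2DS/H) = √(2 × 48,000 × 270 / 14)
    = √(1,851,428.57) ≈ 1,360.67

1,361 cases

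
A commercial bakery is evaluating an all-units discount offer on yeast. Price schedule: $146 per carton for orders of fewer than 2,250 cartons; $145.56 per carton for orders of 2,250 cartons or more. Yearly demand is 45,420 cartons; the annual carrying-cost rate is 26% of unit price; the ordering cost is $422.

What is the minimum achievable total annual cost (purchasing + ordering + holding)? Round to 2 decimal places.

H₁ = 26%×$146 = $37.9600;  H₂ = 26%×$145.56 = $37.8456
EOQ₁ = √(2×45,420×422/37.9600) = 1,004.92  (< 2,250, feasible at tier 1)
EOQ₂ = √(2×45,420×422/37.8456) = 1,006.44  (< 2,250 → use Q = 2,250 at tier-2 price)
TC(tier 1 (EOQ₁), Q≈1,004.9) = $6,669,466.78
TC(tier 2, Q≈2,250.0) = $6,662,430.27
Minimum at tier 2: $6,662,430.27

$6,662,430.27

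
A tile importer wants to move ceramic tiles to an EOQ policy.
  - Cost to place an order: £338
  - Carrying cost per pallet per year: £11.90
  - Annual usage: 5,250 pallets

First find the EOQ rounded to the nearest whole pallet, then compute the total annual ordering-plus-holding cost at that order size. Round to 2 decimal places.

Optimal lot size Q* = (2 × 5,250 × £338 / £11.9)^½ ≈ 546.11 → Q = 546 pallets
Ordering: D/Q × S = 5,250/546 × £338 = £3,250.00
Holding:  Q/2 × H = 546/2 × £11.9 = £3,248.70
Total = £3,250.00 + £3,248.70 = £6,498.70

£6,498.70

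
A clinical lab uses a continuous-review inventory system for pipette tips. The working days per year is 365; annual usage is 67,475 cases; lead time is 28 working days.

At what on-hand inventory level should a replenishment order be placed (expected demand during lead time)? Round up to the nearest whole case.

5,177 cases

Daily demand d = 67,475 / 365 = 184.863 cases/day
Demand during lead time = 184.863 × 28 = 5,176.16
Reorder point = 5,176.16 → round up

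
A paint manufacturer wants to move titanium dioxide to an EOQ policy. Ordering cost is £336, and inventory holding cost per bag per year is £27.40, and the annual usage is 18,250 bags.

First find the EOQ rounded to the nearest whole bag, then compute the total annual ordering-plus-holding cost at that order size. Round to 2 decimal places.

2DS/H = 2·18,250·336/27.4 = 447,591.24
EOQ = √447,591.24 ≈ 669.02 → Q = 669 bags
Orders/yr = 18,250/669 = 27.280; ordering cost = 27.280 × £336 = £9,165.92
Average inventory = 669/2 = 334.5; holding cost = 334.5 × £27.4 = £9,165.30
Total = £9,165.92 + £9,165.30 = £18,331.22

£18,331.22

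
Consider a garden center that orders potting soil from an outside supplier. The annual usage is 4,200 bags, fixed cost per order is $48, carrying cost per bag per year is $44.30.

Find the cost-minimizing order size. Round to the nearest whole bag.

EOQ = √(2DS/H) = √(2 × 4,200 × 48 / 44.3)
    = √(9,101.58) ≈ 95.40

95 bags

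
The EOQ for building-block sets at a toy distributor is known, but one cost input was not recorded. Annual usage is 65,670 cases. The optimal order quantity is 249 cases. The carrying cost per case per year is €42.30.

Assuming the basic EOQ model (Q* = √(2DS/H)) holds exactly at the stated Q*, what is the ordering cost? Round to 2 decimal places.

€19.97

Since Q* = (2DS/H)^½, squaring gives Q*²·H = 2DS.
S = Q²H / (2D) = 249² × 42.3 / (2 × 65,670) = 19.9683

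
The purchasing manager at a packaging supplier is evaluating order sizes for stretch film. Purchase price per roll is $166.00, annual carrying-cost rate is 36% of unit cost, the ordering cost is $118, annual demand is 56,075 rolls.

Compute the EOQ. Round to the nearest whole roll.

471 rolls

Holding cost per roll per year: H = 36% × $166 = $59.7600
EOQ = √(2DS/H) = √(2 × 56,075 × 118 / 59.76)
    = √(221,447.46) ≈ 470.58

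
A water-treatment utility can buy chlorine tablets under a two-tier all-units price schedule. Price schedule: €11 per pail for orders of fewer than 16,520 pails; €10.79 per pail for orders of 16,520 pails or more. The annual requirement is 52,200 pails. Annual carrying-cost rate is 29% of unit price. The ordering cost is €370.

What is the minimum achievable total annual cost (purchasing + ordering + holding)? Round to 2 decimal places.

H₁ = 29%×€11 = €3.1900;  H₂ = 29%×€10.79 = €3.1291
EOQ₁ = √(2×52,200×370/3.1900) = 3,479.81  (< 16,520, feasible at tier 1)
EOQ₂ = √(2×52,200×370/3.1291) = 3,513.51  (< 16,520 → use Q = 16,520 at tier-2 price)
TC(tier 1 (EOQ₁), Q≈3,479.8) = €585,300.60
TC(tier 2, Q≈16,520.0) = €590,253.49
Minimum at tier 1 (EOQ₁): €585,300.60

€585,300.60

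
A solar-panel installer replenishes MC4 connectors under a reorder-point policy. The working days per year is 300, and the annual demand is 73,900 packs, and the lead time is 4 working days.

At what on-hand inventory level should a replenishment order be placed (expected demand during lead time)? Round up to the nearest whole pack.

986 packs

Daily demand d = 73,900 / 300 = 246.333 packs/day
Demand during lead time = 246.333 × 4 = 985.33
Reorder point = 985.33 → round up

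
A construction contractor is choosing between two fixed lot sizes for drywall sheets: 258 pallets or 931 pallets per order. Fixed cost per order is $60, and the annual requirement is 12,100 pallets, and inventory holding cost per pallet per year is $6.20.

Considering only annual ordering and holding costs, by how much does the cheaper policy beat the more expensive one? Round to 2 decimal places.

Annual cost at Q: ordering D·S/Q plus holding Q·H/2.
TC(258) = (12,100/258)×60 + (258/2)×6.2 = $3,613.75
TC(931) = (12,100/931)×60 + (931/2)×6.2 = $3,665.91
Lots of 258 are cheaper by $52.15.

$52.15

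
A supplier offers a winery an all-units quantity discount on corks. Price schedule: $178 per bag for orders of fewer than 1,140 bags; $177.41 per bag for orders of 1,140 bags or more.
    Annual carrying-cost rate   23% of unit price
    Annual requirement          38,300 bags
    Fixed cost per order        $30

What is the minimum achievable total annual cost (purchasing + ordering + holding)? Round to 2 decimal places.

H₁ = 23%×$178 = $40.9400;  H₂ = 23%×$177.41 = $40.8043
EOQ₁ = √(2×38,300×30/40.9400) = 236.92  (< 1,140, feasible at tier 1)
EOQ₂ = √(2×38,300×30/40.8043) = 237.31  (< 1,140 → use Q = 1,140 at tier-2 price)
TC(tier 1 (EOQ₁), Q≈236.9) = $6,827,099.49
TC(tier 2, Q≈1,140.0) = $6,819,069.35
Minimum at tier 2: $6,819,069.35

$6,819,069.35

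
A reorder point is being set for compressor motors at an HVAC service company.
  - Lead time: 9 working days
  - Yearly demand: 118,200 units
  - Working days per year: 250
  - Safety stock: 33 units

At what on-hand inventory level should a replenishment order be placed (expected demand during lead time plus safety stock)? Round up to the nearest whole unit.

4,289 units

Daily demand d = 118,200 / 250 = 472.800 units/day
Demand during lead time = 472.800 × 9 = 4,255.20
Reorder point = 4,255.20 + 33 = 4,288.20 → round up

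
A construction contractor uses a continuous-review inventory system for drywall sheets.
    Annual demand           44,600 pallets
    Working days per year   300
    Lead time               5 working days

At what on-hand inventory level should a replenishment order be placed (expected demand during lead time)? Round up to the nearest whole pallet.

Daily demand d = 44,600 / 300 = 148.667 pallets/day
Demand during lead time = 148.667 × 5 = 743.33
Reorder point = 743.33 → round up

744 pallets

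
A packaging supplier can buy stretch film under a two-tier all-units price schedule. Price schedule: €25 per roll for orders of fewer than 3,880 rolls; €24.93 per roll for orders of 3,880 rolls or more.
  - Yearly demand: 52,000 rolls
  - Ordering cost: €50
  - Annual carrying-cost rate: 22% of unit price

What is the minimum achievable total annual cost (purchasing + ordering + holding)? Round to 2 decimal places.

H₁ = 22%×€25 = €5.5000;  H₂ = 22%×€24.93 = €5.4846
EOQ₁ = √(2×52,000×50/5.5000) = 972.34  (< 3,880, feasible at tier 1)
EOQ₂ = √(2×52,000×50/5.4846) = 973.71  (< 3,880 → use Q = 3,880 at tier-2 price)
TC(tier 1 (EOQ₁), Q≈972.3) = €1,305,347.90
TC(tier 2, Q≈3,880.0) = €1,307,670.23
Minimum at tier 1 (EOQ₁): €1,305,347.90

€1,305,347.90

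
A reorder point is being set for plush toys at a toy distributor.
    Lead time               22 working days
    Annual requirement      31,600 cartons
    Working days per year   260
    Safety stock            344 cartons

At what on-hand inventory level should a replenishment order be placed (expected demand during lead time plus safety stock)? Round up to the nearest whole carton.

Daily demand d = 31,600 / 260 = 121.538 cartons/day
Demand during lead time = 121.538 × 22 = 2,673.85
Reorder point = 2,673.85 + 344 = 3,017.85 → round up

3,018 cartons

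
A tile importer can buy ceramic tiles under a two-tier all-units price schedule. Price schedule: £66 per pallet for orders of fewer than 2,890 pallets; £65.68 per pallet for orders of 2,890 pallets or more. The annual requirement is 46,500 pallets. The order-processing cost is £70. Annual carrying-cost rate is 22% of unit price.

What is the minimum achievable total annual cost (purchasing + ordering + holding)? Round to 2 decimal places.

H₁ = 22%×£66 = £14.5200;  H₂ = 22%×£65.68 = £14.4496
EOQ₁ = √(2×46,500×70/14.5200) = 669.59  (< 2,890, feasible at tier 1)
EOQ₂ = √(2×46,500×70/14.4496) = 671.22  (< 2,890 → use Q = 2,890 at tier-2 price)
TC(tier 1 (EOQ₁), Q≈669.6) = £3,078,722.41
TC(tier 2, Q≈2,890.0) = £3,076,125.97
Minimum at tier 2: £3,076,125.97

£3,076,125.97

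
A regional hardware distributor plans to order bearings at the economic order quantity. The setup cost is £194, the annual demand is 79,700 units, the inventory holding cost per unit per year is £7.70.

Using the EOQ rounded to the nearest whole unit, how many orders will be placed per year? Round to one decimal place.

39.8 orders per year

Q* = √(2·D·S / H) = √(2·79,700·194 / 7.7) = √4,016,051.9 ≈ 2,004.01 → Q = 2,004
N = D/Q = 79,700/2,004 ≈ 39.770 orders/yr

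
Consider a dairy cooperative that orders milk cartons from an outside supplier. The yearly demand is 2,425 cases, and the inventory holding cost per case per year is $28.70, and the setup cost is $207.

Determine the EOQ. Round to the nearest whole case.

187 cases

2DS/H = 2·2,425·207/28.7 = 34,980.84
EOQ = √34,980.84 ≈ 187.03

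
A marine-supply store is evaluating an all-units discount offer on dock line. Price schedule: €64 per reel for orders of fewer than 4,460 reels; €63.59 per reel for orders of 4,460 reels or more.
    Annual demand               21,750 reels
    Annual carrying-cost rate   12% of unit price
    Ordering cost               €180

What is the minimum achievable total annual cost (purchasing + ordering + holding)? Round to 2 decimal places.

H₁ = 12%×€64 = €7.6800;  H₂ = 12%×€63.59 = €7.6308
EOQ₁ = √(2×21,750×180/7.6800) = 1,009.72  (< 4,460, feasible at tier 1)
EOQ₂ = √(2×21,750×180/7.6308) = 1,012.97  (< 4,460 → use Q = 4,460 at tier-2 price)
TC(tier 1 (EOQ₁), Q≈1,009.7) = €1,399,754.64
TC(tier 2, Q≈4,460.0) = €1,400,976.99
Minimum at tier 1 (EOQ₁): €1,399,754.64

€1,399,754.64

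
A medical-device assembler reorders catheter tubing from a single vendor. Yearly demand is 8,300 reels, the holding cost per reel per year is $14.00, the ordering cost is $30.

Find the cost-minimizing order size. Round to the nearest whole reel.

189 reels

2DS/H = 2·8,300·30/14 = 35,571.43
EOQ = √35,571.43 ≈ 188.60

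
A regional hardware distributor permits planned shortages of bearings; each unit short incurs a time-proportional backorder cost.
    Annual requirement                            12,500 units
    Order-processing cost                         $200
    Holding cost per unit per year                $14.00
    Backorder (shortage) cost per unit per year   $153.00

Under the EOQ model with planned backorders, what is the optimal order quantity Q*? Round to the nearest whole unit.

Q* = √(2DS/H) · √((H + b)/b)
   = √(2 × 12,500 × 200 / 14) · √((14 + 153) / 153)
   = 597.614 × 1.0448 ≈ 624.36

624 units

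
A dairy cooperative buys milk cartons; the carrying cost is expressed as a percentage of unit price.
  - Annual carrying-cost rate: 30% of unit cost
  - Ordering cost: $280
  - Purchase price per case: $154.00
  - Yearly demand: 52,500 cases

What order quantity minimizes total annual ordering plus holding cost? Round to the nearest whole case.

Carrying cost H = $154 × 30% = $46.2000/case/yr
EOQ = √(2DS/H) = √(2 × 52,500 × 280 / 46.2)
    = √(636,363.64) ≈ 797.72

798 cases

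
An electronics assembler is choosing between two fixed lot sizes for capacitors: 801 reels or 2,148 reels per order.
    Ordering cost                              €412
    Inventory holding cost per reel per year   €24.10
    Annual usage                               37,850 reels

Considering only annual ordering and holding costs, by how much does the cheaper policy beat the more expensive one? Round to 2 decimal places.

€4,022.81

Annual cost at Q: ordering D·S/Q plus holding Q·H/2.
TC(801) = (37,850/801)×412 + (801/2)×24.1 = €29,120.46
TC(2,148) = (37,850/2,148)×412 + (2,148/2)×24.1 = €33,143.27
|ΔTC| = |€29,120.46 − €33,143.27| = €4,022.81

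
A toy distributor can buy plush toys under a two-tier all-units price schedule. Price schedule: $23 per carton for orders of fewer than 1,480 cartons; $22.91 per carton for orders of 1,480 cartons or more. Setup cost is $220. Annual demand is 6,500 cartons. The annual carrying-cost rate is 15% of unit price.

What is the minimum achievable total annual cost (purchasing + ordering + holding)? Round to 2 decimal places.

$152,424.23

H₁ = 15%×$23 = $3.4500;  H₂ = 15%×$22.91 = $3.4365
EOQ₁ = √(2×6,500×220/3.4500) = 910.49  (< 1,480, feasible at tier 1)
EOQ₂ = √(2×6,500×220/3.4365) = 912.27  (< 1,480 → use Q = 1,480 at tier-2 price)
TC(tier 1 (EOQ₁), Q≈910.5) = $152,641.18
TC(tier 2, Q≈1,480.0) = $152,424.23
Minimum at tier 2: $152,424.23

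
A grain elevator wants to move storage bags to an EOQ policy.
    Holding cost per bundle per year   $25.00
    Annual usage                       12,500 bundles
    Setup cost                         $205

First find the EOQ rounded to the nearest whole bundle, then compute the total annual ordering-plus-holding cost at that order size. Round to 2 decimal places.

Q* = √(2·D·S / H) = √(2·12,500·205 / 25) = √205,000.0 ≈ 452.77 → Q = 453 bundles
Annual ordering cost = (D/Q)·S = (12,500/453) × 205 = $5,656.73
Annual holding cost  = (Q/2)·H = (453/2) × 25 = $5,662.50
Total = $5,656.73 + $5,662.50 = $11,319.23

$11,319.23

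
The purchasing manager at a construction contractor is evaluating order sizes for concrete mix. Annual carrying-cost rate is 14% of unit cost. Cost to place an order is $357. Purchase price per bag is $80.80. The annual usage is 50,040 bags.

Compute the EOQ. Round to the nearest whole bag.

H = i·C = 0.14 × $80.8 = $11.3120 per bag-year
Q* = √(2·D·S / H) = √(2·50,040·357 / 11.312) = √3,158,465.3 ≈ 1,777.21

1,777 bags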